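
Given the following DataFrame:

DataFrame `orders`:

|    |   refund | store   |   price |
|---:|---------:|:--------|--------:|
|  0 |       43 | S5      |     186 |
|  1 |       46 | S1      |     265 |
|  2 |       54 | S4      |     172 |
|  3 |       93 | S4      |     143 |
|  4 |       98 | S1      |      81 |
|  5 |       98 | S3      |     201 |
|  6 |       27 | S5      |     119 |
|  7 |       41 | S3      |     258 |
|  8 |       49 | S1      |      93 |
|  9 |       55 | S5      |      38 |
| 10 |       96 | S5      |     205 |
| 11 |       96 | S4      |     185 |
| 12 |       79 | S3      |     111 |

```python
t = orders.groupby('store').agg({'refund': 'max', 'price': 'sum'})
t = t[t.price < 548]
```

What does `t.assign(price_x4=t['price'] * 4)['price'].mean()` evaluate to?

group by store: max(refund), sum(price):
       refund  price
store               
S1         98    439
S3         98    570
S4         96    500
S5         96    548
filter rows where price < 548:
       refund  price
store               
S1         98    439
S4         96    500
add column price_x4 = t['price'] * 4:
       refund  price  price_x4
store                         
S1         98    439      1756
S4         96    500      2000

469.5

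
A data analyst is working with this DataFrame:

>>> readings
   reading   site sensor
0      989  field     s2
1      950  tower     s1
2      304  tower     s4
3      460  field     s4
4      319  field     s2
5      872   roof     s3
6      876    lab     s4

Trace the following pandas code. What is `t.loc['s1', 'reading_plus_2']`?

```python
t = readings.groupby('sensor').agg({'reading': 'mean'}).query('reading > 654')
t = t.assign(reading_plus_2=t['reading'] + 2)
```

group by sensor, mean of reading:
           reading
sensor            
s1      950.000000
s2      654.000000
s3      872.000000
s4      546.666667
filter rows where reading > 654:
        reading
sensor         
s1        950.0
s3        872.0
add column reading_plus_2 = t['reading'] + 2:
        reading  reading_plus_2
sensor                         
s1        950.0           952.0
s3        872.0           874.0
Hence 952.0.

952.0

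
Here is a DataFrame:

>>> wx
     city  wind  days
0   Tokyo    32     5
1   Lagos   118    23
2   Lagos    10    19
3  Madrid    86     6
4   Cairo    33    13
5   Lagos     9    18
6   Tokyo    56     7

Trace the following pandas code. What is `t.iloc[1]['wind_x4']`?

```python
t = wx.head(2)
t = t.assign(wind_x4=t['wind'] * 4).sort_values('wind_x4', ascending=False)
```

128

take first 2 rows:
    city  wind  days
0  Tokyo    32     5
1  Lagos   118    23
add column wind_x4 = t['wind'] * 4:
    city  wind  days  wind_x4
0  Tokyo    32     5      128
1  Lagos   118    23      472
sort by wind_x4 descending:
    city  wind  days  wind_x4
1  Lagos   118    23      472
0  Tokyo    32     5      128
The value at position 1, column 'wind_x4' is 128.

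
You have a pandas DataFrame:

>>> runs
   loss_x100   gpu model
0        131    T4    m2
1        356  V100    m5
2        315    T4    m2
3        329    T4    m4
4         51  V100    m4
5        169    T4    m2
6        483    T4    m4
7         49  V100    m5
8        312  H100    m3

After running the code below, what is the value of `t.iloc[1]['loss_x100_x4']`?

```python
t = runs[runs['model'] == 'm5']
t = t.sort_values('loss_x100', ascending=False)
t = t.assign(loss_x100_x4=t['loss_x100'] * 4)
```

filter rows where model == 'm5':
   loss_x100   gpu model
1        356  V100    m5
7         49  V100    m5
sort by loss_x100 descending:
   loss_x100   gpu model
1        356  V100    m5
7         49  V100    m5
add column loss_x100_x4 = t['loss_x100'] * 4:
   loss_x100   gpu model  loss_x100_x4
1        356  V100    m5          1424
7         49  V100    m5           196
Reading off the value at position 1, column 'loss_x100_x4', we get 196.

196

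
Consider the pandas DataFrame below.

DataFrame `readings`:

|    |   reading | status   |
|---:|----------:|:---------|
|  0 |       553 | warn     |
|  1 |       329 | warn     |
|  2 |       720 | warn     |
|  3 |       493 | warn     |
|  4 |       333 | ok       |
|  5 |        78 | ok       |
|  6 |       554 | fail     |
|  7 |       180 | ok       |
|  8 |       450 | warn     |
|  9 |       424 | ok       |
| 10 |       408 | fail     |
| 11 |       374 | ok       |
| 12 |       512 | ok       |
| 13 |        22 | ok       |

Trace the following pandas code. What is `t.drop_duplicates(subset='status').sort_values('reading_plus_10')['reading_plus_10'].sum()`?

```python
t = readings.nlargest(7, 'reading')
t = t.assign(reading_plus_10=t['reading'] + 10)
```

1816

take 7 rows with largest reading:
    reading status
2       720   warn
6       554   fail
0       553   warn
12      512     ok
3       493   warn
8       450   warn
9       424     ok
add column reading_plus_10 = t['reading'] + 10:
    reading status  reading_plus_10
2       720   warn              730
6       554   fail              564
0       553   warn              563
12      512     ok              522
3       493   warn              503
8       450   warn              460
9       424     ok              434
drop duplicate status (keep=first):
    reading status  reading_plus_10
2       720   warn              730
6       554   fail              564
12      512     ok              522
sort by reading_plus_10:
    reading status  reading_plus_10
12      512     ok              522
6       554   fail              564
2       720   warn              730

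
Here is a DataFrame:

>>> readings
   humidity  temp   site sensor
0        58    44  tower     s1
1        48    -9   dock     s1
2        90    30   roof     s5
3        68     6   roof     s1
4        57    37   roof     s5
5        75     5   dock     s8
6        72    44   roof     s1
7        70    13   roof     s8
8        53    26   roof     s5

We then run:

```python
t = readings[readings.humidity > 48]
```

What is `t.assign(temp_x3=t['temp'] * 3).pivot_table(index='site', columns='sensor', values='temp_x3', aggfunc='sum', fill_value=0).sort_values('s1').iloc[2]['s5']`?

279

filter rows where humidity > 48:
   humidity  temp   site sensor
0        58    44  tower     s1
2        90    30   roof     s5
3        68     6   roof     s1
4        57    37   roof     s5
5        75     5   dock     s8
6        72    44   roof     s1
7        70    13   roof     s8
8        53    26   roof     s5
add column temp_x3 = t['temp'] * 3:
   humidity  temp   site sensor  temp_x3
0        58    44  tower     s1      132
2        90    30   roof     s5       90
3        68     6   roof     s1       18
4        57    37   roof     s5      111
5        75     5   dock     s8       15
6        72    44   roof     s1      132
7        70    13   roof     s8       39
8        53    26   roof     s5       78
pivot: rows=site, cols=sensor, sum(temp_x3):
sensor   s1   s5  s8
site                
dock      0    0  15
roof    150  279  39
tower   132    0   0
sort by s1:
sensor   s1   s5  s8
site                
dock      0    0  15
tower   132    0   0
roof    150  279  39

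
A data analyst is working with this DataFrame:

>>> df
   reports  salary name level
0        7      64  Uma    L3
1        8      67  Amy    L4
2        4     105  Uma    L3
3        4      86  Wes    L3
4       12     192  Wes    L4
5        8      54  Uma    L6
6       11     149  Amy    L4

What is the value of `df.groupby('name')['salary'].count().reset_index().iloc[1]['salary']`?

group by name, count of salary:
name
Amy    2
Uma    3
Wes    2
Name: salary, dtype: int64
reset_index():
  name  salary
0  Amy       2
1  Uma       3
2  Wes       2
value at position 1, column 'salary' → 3

3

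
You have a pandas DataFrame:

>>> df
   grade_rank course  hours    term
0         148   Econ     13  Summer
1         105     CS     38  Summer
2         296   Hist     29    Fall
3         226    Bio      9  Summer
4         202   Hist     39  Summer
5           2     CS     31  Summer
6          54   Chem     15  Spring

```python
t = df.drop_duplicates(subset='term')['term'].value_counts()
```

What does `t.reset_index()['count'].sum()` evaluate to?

3

drop duplicate term (keep=first):
   grade_rank course  hours    term
0         148   Econ     13  Summer
2         296   Hist     29    Fall
6          54   Chem     15  Spring
value_counts of term:
term
Summer    1
Fall      1
Spring    1
Name: count, dtype: int64
reset_index():
     term  count
0  Summer      1
1    Fall      1
2  Spring      1
Hence 3.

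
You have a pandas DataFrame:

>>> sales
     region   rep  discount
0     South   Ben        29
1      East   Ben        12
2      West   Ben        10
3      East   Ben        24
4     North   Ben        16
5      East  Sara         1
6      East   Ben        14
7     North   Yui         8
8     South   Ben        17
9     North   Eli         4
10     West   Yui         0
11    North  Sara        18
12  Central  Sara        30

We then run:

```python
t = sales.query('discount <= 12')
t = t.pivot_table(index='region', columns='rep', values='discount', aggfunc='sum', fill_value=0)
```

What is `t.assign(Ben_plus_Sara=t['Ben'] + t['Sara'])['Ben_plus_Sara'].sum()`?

filter rows where discount <= 12:
   region   rep  discount
1    East   Ben        12
2    West   Ben        10
5    East  Sara         1
7   North   Yui         8
9   North   Eli         4
10   West   Yui         0
pivot: rows=region, cols=rep, sum(discount):
rep     Ben  Eli  Sara  Yui
region                     
East     12    0     1    0
North     0    4     0    8
West     10    0     0    0
add column Ben_plus_Sara = t['Ben'] + t['Sara']:
rep     Ben  Eli  Sara  Yui  Ben_plus_Sara
region                                    
East     12    0     1    0             13
North     0    4     0    8              0
West     10    0     0    0             10
Taking the sum of column 'Ben_plus_Sara' gives 23.

23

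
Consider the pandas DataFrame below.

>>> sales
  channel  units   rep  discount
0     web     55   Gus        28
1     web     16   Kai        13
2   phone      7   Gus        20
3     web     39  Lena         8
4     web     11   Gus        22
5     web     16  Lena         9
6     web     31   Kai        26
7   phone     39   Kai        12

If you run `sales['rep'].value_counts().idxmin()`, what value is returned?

Lena

value_counts of rep:
rep
Gus     3
Kai     3
Lena    2
Name: count, dtype: int64
The label with the smallest value is Lena.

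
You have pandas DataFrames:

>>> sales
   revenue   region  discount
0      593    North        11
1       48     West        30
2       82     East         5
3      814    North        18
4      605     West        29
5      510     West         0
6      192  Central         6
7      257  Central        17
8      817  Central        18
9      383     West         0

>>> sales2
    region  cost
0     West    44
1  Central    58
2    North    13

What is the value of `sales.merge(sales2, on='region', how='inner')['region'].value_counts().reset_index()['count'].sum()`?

9

merge on 'region' (how='inner') → 9 rows:
   revenue   region  discount  cost
0      593    North        11    13
1       48     West        30    44
2      814    North        18    13
3      605     West        29    44
4      510     West         0    44
5      192  Central         6    58
6      257  Central        17    58
7      817  Central        18    58
8      383     West         0    44
value_counts of region:
region
West       4
Central    3
North      2
Name: count, dtype: int64
reset_index():
    region  count
0     West      4
1  Central      3
2    North      2
Reading off the sum of column 'count', we get 9.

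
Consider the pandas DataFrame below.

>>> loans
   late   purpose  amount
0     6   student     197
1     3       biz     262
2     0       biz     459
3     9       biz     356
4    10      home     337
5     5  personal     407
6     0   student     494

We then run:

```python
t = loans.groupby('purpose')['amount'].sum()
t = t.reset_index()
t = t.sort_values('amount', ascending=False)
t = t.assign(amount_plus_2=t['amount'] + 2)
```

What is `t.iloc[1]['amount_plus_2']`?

693

group by purpose, sum of amount:
purpose
biz         1077
home         337
personal     407
student      691
Name: amount, dtype: int64
reset_index():
    purpose  amount
0       biz    1077
1      home     337
2  personal     407
3   student     691
sort by amount descending:
    purpose  amount
0       biz    1077
3   student     691
2  personal     407
1      home     337
add column amount_plus_2 = t['amount'] + 2:
    purpose  amount  amount_plus_2
0       biz    1077           1079
3   student     691            693
2  personal     407            409
1      home     337            339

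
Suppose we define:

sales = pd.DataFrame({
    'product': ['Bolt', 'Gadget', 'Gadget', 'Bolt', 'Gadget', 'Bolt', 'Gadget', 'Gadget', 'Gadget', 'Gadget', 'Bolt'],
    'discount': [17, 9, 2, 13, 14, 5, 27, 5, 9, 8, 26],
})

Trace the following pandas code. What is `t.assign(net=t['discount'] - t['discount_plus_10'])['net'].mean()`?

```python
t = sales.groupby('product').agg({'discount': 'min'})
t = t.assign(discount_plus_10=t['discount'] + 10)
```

group by product, min of discount:
         discount
product          
Bolt            5
Gadget          2
add column discount_plus_10 = t['discount'] + 10:
         discount  discount_plus_10
product                            
Bolt            5                15
Gadget          2                12
add column net = t['discount'] - t['discount_plus_10']:
         discount  discount_plus_10  net
product                                 
Bolt            5                15  -10
Gadget          2                12  -10
Then the mean of column 'net': -10.0

-10.0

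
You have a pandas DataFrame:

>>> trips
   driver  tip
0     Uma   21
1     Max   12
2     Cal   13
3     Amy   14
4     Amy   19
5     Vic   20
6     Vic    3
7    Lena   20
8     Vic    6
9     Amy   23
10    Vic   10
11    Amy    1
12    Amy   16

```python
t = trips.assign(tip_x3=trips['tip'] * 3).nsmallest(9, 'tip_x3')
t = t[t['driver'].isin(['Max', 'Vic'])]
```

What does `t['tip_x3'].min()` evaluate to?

add column tip_x3 = trips['tip'] * 3:
   driver  tip  tip_x3
0     Uma   21      63
1     Max   12      36
2     Cal   13      39
3     Amy   14      42
4     Amy   19      57
5     Vic   20      60
6     Vic    3       9
7    Lena   20      60
8     Vic    6      18
9     Amy   23      69
10    Vic   10      30
11    Amy    1       3
12    Amy   16      48
take 9 rows with smallest tip_x3:
   driver  tip  tip_x3
11    Amy    1       3
6     Vic    3       9
8     Vic    6      18
10    Vic   10      30
1     Max   12      36
2     Cal   13      39
3     Amy   14      42
12    Amy   16      48
4     Amy   19      57
filter rows where driver in ['Max', 'Vic']:
   driver  tip  tip_x3
6     Vic    3       9
8     Vic    6      18
10    Vic   10      30
1     Max   12      36
min of column 'tip_x3' → 9

9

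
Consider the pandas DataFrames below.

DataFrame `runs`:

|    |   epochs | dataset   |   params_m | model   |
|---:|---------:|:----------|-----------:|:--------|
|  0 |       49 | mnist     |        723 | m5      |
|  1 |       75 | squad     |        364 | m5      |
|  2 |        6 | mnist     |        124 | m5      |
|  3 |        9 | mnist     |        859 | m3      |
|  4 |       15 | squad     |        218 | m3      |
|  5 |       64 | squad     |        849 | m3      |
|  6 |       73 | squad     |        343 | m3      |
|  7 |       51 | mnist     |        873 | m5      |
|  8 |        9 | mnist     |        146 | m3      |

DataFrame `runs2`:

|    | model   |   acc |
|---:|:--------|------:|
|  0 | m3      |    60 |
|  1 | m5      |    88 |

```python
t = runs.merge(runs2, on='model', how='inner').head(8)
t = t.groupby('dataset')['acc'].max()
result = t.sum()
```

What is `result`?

merge on 'model' (how='inner') → 9 rows:
   epochs dataset  params_m model  acc
0      49   mnist       723    m5   88
1      75   squad       364    m5   88
2       6   mnist       124    m5   88
3       9   mnist       859    m3   60
4      15   squad       218    m3   60
5      64   squad       849    m3   60
6      73   squad       343    m3   60
7      51   mnist       873    m5   88
8       9   mnist       146    m3   60
take first 8 rows:
   epochs dataset  params_m model  acc
0      49   mnist       723    m5   88
1      75   squad       364    m5   88
2       6   mnist       124    m5   88
3       9   mnist       859    m3   60
4      15   squad       218    m3   60
5      64   squad       849    m3   60
6      73   squad       343    m3   60
7      51   mnist       873    m5   88
group by dataset, max of acc:
dataset
mnist    88
squad    88
Name: acc, dtype: int64
Then the sum of the resulting series: 176

176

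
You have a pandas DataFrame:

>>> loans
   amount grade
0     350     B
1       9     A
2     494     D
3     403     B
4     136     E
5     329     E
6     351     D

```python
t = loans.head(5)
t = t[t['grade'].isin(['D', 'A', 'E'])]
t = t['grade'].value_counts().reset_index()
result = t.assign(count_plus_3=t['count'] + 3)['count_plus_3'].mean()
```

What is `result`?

take first 5 rows:
   amount grade
0     350     B
1       9     A
2     494     D
3     403     B
4     136     E
filter rows where grade in ['D', 'A', 'E']:
   amount grade
1       9     A
2     494     D
4     136     E
value_counts of grade:
grade
A    1
D    1
E    1
Name: count, dtype: int64
reset_index():
  grade  count
0     A      1
1     D      1
2     E      1
add column count_plus_3 = t['count'] + 3:
  grade  count  count_plus_3
0     A      1             4
1     D      1             4
2     E      1             4
Then the mean of column 'count_plus_3': 4.0

4.0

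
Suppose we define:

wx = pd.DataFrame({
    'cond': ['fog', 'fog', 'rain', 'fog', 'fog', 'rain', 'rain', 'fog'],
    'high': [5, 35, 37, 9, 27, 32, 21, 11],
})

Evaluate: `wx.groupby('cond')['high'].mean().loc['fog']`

group by cond, mean of high:
cond
fog     17.4
rain    30.0
Name: high, dtype: float64

17.4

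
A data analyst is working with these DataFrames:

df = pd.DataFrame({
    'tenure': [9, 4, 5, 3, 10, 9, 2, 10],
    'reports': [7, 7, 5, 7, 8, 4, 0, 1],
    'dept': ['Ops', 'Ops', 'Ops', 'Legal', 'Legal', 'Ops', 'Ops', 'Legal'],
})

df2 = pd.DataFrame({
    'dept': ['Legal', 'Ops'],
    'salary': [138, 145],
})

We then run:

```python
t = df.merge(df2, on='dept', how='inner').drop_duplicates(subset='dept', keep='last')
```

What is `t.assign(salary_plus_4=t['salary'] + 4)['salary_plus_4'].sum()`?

merge on 'dept' (how='inner') → 8 rows:
   tenure  reports   dept  salary
0       9        7    Ops     145
1       4        7    Ops     145
2       5        5    Ops     145
3       3        7  Legal     138
4      10        8  Legal     138
5       9        4    Ops     145
6       2        0    Ops     145
7      10        1  Legal     138
drop duplicate dept (keep=last):
   tenure  reports   dept  salary
6       2        0    Ops     145
7      10        1  Legal     138
add column salary_plus_4 = t['salary'] + 4:
   tenure  reports   dept  salary  salary_plus_4
6       2        0    Ops     145            149
7      10        1  Legal     138            142
Hence 291.

291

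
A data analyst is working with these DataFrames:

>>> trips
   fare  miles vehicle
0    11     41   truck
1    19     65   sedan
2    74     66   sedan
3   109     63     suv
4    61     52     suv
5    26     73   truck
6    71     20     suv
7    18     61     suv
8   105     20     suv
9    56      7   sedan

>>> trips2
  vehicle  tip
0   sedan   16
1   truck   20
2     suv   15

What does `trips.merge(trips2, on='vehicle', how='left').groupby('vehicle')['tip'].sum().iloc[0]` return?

merge on 'vehicle' (how='left') → 10 rows:
   fare  miles vehicle  tip
0    11     41   truck   20
1    19     65   sedan   16
2    74     66   sedan   16
3   109     63     suv   15
4    61     52     suv   15
5    26     73   truck   20
6    71     20     suv   15
7    18     61     suv   15
8   105     20     suv   15
9    56      7   sedan   16
group by vehicle, sum of tip:
vehicle
sedan    48
suv      75
truck    40
Name: tip, dtype: int64
Finally, value at position 0 = 48.

48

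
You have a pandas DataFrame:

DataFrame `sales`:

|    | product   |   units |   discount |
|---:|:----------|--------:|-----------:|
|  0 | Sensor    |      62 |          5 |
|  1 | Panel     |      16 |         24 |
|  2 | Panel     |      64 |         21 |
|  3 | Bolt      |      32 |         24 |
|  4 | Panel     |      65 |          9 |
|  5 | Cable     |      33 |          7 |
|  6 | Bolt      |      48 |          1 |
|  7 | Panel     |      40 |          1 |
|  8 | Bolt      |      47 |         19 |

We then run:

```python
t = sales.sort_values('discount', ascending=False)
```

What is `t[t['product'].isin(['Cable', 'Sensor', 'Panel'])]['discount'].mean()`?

11.1666666667

sort by discount descending:
  product  units  discount
1   Panel     16        24
3    Bolt     32        24
2   Panel     64        21
8    Bolt     47        19
4   Panel     65         9
5   Cable     33         7
0  Sensor     62         5
6    Bolt     48         1
7   Panel     40         1
filter rows where product in ['Cable', 'Sensor', 'Panel']:
  product  units  discount
1   Panel     16        24
2   Panel     64        21
4   Panel     65         9
5   Cable     33         7
0  Sensor     62         5
7   Panel     40         1
Finally, mean of column 'discount' = 11.1666666667.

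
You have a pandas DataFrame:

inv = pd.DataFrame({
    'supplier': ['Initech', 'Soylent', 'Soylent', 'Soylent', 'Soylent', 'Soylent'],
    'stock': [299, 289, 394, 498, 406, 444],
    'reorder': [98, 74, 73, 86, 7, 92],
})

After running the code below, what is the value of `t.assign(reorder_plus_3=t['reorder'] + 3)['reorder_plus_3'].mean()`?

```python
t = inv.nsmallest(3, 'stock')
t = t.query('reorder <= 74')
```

take 3 rows with smallest stock:
  supplier  stock  reorder
1  Soylent    289       74
0  Initech    299       98
2  Soylent    394       73
filter rows where reorder <= 74:
  supplier  stock  reorder
1  Soylent    289       74
2  Soylent    394       73
add column reorder_plus_3 = t['reorder'] + 3:
  supplier  stock  reorder  reorder_plus_3
1  Soylent    289       74              77
2  Soylent    394       73              76
The mean of column 'reorder_plus_3' is 76.5.

76.5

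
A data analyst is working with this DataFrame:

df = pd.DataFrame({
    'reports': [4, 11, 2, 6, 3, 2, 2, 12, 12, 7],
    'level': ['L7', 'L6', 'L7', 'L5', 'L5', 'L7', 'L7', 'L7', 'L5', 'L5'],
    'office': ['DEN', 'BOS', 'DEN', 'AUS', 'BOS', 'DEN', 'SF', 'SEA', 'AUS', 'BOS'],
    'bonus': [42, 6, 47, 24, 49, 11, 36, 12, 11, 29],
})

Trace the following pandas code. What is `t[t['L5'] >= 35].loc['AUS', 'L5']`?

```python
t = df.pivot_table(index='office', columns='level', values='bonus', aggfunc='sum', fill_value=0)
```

35

pivot: rows=office, cols=level, sum(bonus):
level   L5  L6   L7
office             
AUS     35   0    0
BOS     78   6    0
DEN      0   0  100
SEA      0   0   12
SF       0   0   36
filter rows where L5 >= 35:
level   L5  L6  L7
office            
AUS     35   0   0
BOS     78   6   0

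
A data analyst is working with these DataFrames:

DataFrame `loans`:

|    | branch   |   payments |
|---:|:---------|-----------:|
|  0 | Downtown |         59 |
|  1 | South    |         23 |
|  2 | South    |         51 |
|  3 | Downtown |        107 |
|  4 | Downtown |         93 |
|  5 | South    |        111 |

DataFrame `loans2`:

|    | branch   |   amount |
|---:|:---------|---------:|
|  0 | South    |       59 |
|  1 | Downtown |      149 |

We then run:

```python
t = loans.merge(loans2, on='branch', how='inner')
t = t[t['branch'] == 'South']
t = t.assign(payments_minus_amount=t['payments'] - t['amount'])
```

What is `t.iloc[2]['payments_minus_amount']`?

52

merge on 'branch' (how='inner') → 6 rows:
     branch  payments  amount
0  Downtown        59     149
1     South        23      59
2     South        51      59
3  Downtown       107     149
4  Downtown        93     149
5     South       111      59
filter rows where branch == 'South':
  branch  payments  amount
1  South        23      59
2  South        51      59
5  South       111      59
add column payments_minus_amount = t['payments'] - t['amount']:
  branch  payments  amount  payments_minus_amount
1  South        23      59                    -36
2  South        51      59                     -8
5  South       111      59                     52
Taking the value at position 2, column 'payments_minus_amount' gives 52.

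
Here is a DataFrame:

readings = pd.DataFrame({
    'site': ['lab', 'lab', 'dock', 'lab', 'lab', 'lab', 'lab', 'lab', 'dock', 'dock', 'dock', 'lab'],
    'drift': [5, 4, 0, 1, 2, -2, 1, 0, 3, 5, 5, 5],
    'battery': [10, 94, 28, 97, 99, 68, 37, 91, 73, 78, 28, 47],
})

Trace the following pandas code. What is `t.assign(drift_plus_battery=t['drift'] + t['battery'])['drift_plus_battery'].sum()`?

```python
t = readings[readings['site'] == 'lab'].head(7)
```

filter rows where site == 'lab':
   site  drift  battery
0   lab      5       10
1   lab      4       94
3   lab      1       97
4   lab      2       99
5   lab     -2       68
6   lab      1       37
7   lab      0       91
11  lab      5       47
take first 7 rows:
  site  drift  battery
0  lab      5       10
1  lab      4       94
3  lab      1       97
4  lab      2       99
5  lab     -2       68
6  lab      1       37
7  lab      0       91
add column drift_plus_battery = t['drift'] + t['battery']:
  site  drift  battery  drift_plus_battery
0  lab      5       10                  15
1  lab      4       94                  98
3  lab      1       97                  98
4  lab      2       99                 101
5  lab     -2       68                  66
6  lab      1       37                  38
7  lab      0       91                  91

507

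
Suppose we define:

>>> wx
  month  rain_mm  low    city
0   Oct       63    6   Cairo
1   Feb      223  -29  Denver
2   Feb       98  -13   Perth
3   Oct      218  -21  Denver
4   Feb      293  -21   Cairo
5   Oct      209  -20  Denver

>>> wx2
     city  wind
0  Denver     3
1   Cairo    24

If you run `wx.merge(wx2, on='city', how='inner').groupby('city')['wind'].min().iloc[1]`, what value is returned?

merge on 'city' (how='inner') → 5 rows:
  month  rain_mm  low    city  wind
0   Oct       63    6   Cairo    24
1   Feb      223  -29  Denver     3
2   Oct      218  -21  Denver     3
3   Feb      293  -21   Cairo    24
4   Oct      209  -20  Denver     3
group by city, min of wind:
city
Cairo     24
Denver     3
Name: wind, dtype: int64

3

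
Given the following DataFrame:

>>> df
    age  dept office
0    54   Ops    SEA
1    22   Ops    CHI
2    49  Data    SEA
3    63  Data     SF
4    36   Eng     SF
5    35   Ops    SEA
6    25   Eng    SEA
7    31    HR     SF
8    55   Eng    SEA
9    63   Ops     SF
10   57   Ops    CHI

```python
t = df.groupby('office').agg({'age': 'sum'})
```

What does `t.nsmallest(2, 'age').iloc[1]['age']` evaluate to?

group by office, sum of age:
        age
office     
CHI      79
SEA     218
SF      193
take 2 rows with smallest age:
        age
office     
CHI      79
SF      193
So iloc[1]['age'] = 193.

193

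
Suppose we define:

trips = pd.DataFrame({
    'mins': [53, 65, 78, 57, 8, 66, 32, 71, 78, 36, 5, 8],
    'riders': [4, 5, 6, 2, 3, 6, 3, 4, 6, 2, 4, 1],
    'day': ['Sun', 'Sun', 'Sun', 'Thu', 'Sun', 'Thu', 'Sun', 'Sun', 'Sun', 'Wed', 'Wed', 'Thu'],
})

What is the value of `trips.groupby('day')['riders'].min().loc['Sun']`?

3

group by day, min of riders:
day
Sun    3
Thu    1
Wed    2
Name: riders, dtype: int64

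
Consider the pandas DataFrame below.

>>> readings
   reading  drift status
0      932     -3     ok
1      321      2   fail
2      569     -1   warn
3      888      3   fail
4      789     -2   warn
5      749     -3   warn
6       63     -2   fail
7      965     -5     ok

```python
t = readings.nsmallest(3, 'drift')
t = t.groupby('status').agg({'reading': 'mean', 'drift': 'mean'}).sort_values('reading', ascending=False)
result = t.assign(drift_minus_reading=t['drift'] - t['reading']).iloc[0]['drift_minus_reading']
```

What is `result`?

-952.5

take 3 rows with smallest drift:
   reading  drift status
7      965     -5     ok
0      932     -3     ok
5      749     -3   warn
group by status: mean(reading), mean(drift):
        reading  drift
status                
ok        948.5   -4.0
warn      749.0   -3.0
sort by reading descending:
        reading  drift
status                
ok        948.5   -4.0
warn      749.0   -3.0
add column drift_minus_reading = t['drift'] - t['reading']:
        reading  drift  drift_minus_reading
status                                     
ok        948.5   -4.0               -952.5
warn      749.0   -3.0               -752.0
Then the value at position 0, column 'drift_minus_reading': -952.5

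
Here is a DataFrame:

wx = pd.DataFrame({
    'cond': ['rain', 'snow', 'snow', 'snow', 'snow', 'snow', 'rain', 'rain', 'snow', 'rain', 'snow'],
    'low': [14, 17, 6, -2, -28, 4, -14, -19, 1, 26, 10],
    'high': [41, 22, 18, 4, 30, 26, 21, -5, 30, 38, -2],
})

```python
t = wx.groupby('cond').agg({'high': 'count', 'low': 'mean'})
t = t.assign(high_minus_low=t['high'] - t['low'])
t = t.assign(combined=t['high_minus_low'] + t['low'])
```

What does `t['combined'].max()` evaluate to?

7.0

group by cond: count(high), mean(low):
      high       low
cond                
rain     4  1.750000
snow     7  1.142857
add column high_minus_low = t['high'] - t['low']:
      high       low  high_minus_low
cond                                
rain     4  1.750000        2.250000
snow     7  1.142857        5.857143
add column combined = t['high_minus_low'] + t['low']:
      high       low  high_minus_low  combined
cond                                          
rain     4  1.750000        2.250000       4.0
snow     7  1.142857        5.857143       7.0
Finally, max of column 'combined' = 7.0.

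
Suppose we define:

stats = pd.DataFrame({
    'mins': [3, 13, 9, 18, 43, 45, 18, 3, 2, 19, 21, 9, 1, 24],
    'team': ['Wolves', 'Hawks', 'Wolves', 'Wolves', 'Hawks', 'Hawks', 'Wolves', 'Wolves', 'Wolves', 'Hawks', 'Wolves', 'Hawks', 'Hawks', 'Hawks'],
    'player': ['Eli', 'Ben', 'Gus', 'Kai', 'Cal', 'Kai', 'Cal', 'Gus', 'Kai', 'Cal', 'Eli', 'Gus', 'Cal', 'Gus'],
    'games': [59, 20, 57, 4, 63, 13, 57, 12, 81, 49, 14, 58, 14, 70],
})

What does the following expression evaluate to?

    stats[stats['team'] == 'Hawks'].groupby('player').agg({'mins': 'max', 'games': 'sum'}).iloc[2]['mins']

24

filter rows where team == 'Hawks':
    mins   team player  games
1     13  Hawks    Ben     20
4     43  Hawks    Cal     63
5     45  Hawks    Kai     13
9     19  Hawks    Cal     49
11     9  Hawks    Gus     58
12     1  Hawks    Cal     14
13    24  Hawks    Gus     70
group by player: max(mins), sum(games):
        mins  games
player             
Ben       13     20
Cal       43    126
Gus       24    128
Kai       45     13
So iloc[2]['mins'] = 24.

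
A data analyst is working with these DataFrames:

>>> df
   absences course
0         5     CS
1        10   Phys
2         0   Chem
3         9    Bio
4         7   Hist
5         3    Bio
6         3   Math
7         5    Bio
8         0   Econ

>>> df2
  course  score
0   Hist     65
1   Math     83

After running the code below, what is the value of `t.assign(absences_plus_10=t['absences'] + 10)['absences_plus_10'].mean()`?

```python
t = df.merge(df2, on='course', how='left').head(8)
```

merge on 'course' (how='left') → 9 rows:
   absences course  score
0         5     CS    NaN
1        10   Phys    NaN
2         0   Chem    NaN
3         9    Bio    NaN
4         7   Hist   65.0
5         3    Bio    NaN
6         3   Math   83.0
7         5    Bio    NaN
8         0   Econ    NaN
take first 8 rows:
   absences course  score
0         5     CS    NaN
1        10   Phys    NaN
2         0   Chem    NaN
3         9    Bio    NaN
4         7   Hist   65.0
5         3    Bio    NaN
6         3   Math   83.0
7         5    Bio    NaN
add column absences_plus_10 = t['absences'] + 10:
   absences course  score  absences_plus_10
0         5     CS    NaN                15
1        10   Phys    NaN                20
2         0   Chem    NaN                10
3         9    Bio    NaN                19
4         7   Hist   65.0                17
5         3    Bio    NaN                13
6         3   Math   83.0                13
7         5    Bio    NaN                15
Taking the mean of column 'absences_plus_10' gives 15.25.

15.25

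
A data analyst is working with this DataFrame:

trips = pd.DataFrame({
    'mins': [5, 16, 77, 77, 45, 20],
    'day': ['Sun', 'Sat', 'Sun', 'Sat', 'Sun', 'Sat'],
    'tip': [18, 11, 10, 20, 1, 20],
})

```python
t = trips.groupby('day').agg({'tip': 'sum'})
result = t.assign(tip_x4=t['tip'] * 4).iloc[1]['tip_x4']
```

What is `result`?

116

group by day, sum of tip:
     tip
day     
Sat   51
Sun   29
add column tip_x4 = t['tip'] * 4:
     tip  tip_x4
day             
Sat   51     204
Sun   29     116
The value at position 1, column 'tip_x4' is 116.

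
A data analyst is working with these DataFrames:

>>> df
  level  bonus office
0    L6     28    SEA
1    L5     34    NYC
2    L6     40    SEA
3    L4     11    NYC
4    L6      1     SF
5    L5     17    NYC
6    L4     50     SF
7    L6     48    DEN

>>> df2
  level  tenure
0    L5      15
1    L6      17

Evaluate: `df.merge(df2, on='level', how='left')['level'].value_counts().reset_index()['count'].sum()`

8

merge on 'level' (how='left') → 8 rows:
  level  bonus office  tenure
0    L6     28    SEA    17.0
1    L5     34    NYC    15.0
2    L6     40    SEA    17.0
3    L4     11    NYC     NaN
4    L6      1     SF    17.0
5    L5     17    NYC    15.0
6    L4     50     SF     NaN
7    L6     48    DEN    17.0
value_counts of level:
level
L6    4
L5    2
L4    2
Name: count, dtype: int64
reset_index():
  level  count
0    L6      4
1    L5      2
2    L4      2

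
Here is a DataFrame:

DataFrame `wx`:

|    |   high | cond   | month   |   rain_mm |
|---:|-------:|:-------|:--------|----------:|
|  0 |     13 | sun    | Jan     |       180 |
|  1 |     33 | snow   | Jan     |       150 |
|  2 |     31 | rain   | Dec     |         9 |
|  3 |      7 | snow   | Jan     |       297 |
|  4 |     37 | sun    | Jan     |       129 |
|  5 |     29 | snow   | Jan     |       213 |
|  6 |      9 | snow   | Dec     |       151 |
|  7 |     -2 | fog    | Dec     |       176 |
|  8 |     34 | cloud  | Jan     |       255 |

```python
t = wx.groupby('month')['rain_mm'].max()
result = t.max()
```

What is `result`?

297

group by month, max of rain_mm:
month
Dec    176
Jan    297
Name: rain_mm, dtype: int64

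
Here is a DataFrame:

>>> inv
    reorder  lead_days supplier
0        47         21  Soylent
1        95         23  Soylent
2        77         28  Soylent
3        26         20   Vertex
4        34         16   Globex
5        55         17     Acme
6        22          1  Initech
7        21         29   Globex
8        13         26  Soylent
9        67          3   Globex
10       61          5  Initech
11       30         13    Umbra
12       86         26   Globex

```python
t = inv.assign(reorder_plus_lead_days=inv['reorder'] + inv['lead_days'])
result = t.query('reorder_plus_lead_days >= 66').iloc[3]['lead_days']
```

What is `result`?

17

add column reorder_plus_lead_days = inv['reorder'] + inv['lead_days']:
    reorder  lead_days supplier  reorder_plus_lead_days
0        47         21  Soylent                      68
1        95         23  Soylent                     118
2        77         28  Soylent                     105
3        26         20   Vertex                      46
4        34         16   Globex                      50
5        55         17     Acme                      72
6        22          1  Initech                      23
7        21         29   Globex                      50
8        13         26  Soylent                      39
9        67          3   Globex                      70
10       61          5  Initech                      66
11       30         13    Umbra                      43
12       86         26   Globex                     112
filter rows where reorder_plus_lead_days >= 66:
    reorder  lead_days supplier  reorder_plus_lead_days
0        47         21  Soylent                      68
1        95         23  Soylent                     118
2        77         28  Soylent                     105
5        55         17     Acme                      72
9        67          3   Globex                      70
10       61          5  Initech                      66
12       86         26   Globex                     112
Reading off the value at position 3, column 'lead_days', we get 17.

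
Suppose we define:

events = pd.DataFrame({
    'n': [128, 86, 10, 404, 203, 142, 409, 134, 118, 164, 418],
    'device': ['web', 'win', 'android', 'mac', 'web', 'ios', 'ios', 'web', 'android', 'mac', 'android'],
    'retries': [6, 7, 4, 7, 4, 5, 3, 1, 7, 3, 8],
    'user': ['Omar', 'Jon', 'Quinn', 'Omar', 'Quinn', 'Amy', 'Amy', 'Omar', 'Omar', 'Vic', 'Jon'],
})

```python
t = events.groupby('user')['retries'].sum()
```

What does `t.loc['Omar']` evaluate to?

21

group by user, sum of retries:
user
Amy       8
Jon      15
Omar     21
Quinn     8
Vic       3
Name: retries, dtype: int64
So loc['Omar'] = 21.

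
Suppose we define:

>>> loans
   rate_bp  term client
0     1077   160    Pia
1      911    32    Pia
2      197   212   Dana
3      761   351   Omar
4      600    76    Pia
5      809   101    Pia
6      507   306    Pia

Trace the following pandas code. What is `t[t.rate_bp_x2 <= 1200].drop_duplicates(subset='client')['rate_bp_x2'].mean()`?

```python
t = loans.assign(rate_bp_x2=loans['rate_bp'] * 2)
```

797.0

add column rate_bp_x2 = loans['rate_bp'] * 2:
   rate_bp  term client  rate_bp_x2
0     1077   160    Pia        2154
1      911    32    Pia        1822
2      197   212   Dana         394
3      761   351   Omar        1522
4      600    76    Pia        1200
5      809   101    Pia        1618
6      507   306    Pia        1014
filter rows where rate_bp_x2 <= 1200:
   rate_bp  term client  rate_bp_x2
2      197   212   Dana         394
4      600    76    Pia        1200
6      507   306    Pia        1014
drop duplicate client (keep=first):
   rate_bp  term client  rate_bp_x2
2      197   212   Dana         394
4      600    76    Pia        1200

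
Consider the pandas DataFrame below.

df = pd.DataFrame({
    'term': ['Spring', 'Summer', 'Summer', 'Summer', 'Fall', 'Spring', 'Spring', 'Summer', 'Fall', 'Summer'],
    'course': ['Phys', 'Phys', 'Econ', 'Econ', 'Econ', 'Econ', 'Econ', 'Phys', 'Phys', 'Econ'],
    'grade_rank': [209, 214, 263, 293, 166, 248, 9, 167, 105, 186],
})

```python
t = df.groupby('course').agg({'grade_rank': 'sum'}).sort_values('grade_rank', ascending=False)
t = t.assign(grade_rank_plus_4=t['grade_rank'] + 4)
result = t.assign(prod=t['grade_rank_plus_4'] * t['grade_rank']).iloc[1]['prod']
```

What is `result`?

group by course, sum of grade_rank:
        grade_rank
course            
Econ          1165
Phys           695
sort by grade_rank descending:
        grade_rank
course            
Econ          1165
Phys           695
add column grade_rank_plus_4 = t['grade_rank'] + 4:
        grade_rank  grade_rank_plus_4
course                               
Econ          1165               1169
Phys           695                699
add column prod = t['grade_rank_plus_4'] * t['grade_rank']:
        grade_rank  grade_rank_plus_4     prod
course                                        
Econ          1165               1169  1361885
Phys           695                699   485805
Taking the value at position 1, column 'prod' gives 485805.

485805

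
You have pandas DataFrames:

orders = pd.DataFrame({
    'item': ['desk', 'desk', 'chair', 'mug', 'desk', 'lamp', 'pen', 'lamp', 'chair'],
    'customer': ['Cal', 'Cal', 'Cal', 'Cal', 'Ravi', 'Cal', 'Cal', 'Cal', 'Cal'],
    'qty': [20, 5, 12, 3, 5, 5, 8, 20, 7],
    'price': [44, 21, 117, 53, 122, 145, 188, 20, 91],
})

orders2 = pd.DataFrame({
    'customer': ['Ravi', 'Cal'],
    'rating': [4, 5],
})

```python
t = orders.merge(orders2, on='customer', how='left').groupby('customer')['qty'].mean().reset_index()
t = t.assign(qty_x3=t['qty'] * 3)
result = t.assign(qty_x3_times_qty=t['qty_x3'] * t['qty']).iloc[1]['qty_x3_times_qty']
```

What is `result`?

75.0

merge on 'customer' (how='left') → 9 rows:
    item customer  qty  price  rating
0   desk      Cal   20     44       5
1   desk      Cal    5     21       5
2  chair      Cal   12    117       5
3    mug      Cal    3     53       5
4   desk     Ravi    5    122       4
5   lamp      Cal    5    145       5
6    pen      Cal    8    188       5
7   lamp      Cal   20     20       5
8  chair      Cal    7     91       5
group by customer, mean of qty:
customer
Cal     10.0
Ravi     5.0
Name: qty, dtype: float64
reset_index():
  customer   qty
0      Cal  10.0
1     Ravi   5.0
add column qty_x3 = t['qty'] * 3:
  customer   qty  qty_x3
0      Cal  10.0    30.0
1     Ravi   5.0    15.0
add column qty_x3_times_qty = t['qty_x3'] * t['qty']:
  customer   qty  qty_x3  qty_x3_times_qty
0      Cal  10.0    30.0             300.0
1     Ravi   5.0    15.0              75.0
The value at position 1, column 'qty_x3_times_qty' is 75.0.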